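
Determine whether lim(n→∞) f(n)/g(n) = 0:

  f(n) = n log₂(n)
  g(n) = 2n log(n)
False

f(n) = n log₂(n) is O(n log n), and g(n) = 2n log(n) is O(n log n).
Since they have the same growth rate, f(n) = o(g(n)) is false.
(f = o(g) requires f to grow strictly slower, not equal.)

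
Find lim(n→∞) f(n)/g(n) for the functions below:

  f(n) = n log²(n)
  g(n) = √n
∞

Since n log²(n) (O(n log² n)) grows faster than √n (O(√n)),
the ratio f(n)/g(n) → ∞ as n → ∞.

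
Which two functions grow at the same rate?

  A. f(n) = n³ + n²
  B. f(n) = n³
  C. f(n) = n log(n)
A and B

Examining each function:
  A. n³ + n² is O(n³)
  B. n³ is O(n³)
  C. n log(n) is O(n log n)

Functions A and B both have the same complexity class.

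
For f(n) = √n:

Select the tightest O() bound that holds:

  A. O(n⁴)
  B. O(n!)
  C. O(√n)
C

f(n) = √n is O(√n).
All listed options are valid Big-O bounds (upper bounds),
but O(√n) is the tightest (smallest valid bound).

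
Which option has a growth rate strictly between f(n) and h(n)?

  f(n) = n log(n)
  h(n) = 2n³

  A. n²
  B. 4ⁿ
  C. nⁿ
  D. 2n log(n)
A

We need g(n) with n log(n) = o(g(n)) and g(n) = o(2n³), i.e. O(n log n) ≺ g ≺ O(n³).
Check each option:
  A. n² — O(n²) is strictly between O(n log n) and O(n³) ✓
  B. 4ⁿ — O(4ⁿ) does not grow strictly slower than h(n)
  C. nⁿ — O(nⁿ) does not grow strictly slower than h(n)
  D. 2n log(n) — O(n log n) does not grow strictly faster than f(n)

Only option A (n²) lies strictly between.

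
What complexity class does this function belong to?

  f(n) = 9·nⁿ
O(nⁿ)

The dominant term in 9·nⁿ is 9·nⁿ, which is Θ(nⁿ).
Constants are absorbed, so the tightest bound is O(nⁿ).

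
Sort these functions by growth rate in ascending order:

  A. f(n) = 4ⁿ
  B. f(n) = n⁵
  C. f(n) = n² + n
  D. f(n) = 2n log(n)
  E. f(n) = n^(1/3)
E < D < C < B < A

Comparing growth rates:
E = n^(1/3) is O(n^(1/3))
D = 2n log(n) is O(n log n)
C = n² + n is O(n²)
B = n⁵ is O(n⁵)
A = 4ⁿ is O(4ⁿ)

Therefore, the order from slowest to fastest is: E < D < C < B < A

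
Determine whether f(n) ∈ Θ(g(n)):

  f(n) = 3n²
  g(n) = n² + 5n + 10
True

f(n) = 3n² and g(n) = n² + 5n + 10 are both O(n²).
Since they have the same asymptotic growth rate, f(n) = Θ(g(n)) is true.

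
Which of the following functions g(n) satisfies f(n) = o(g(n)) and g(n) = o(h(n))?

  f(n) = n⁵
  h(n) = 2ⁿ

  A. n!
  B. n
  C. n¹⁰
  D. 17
C

We need g(n) with n⁵ = o(g(n)) and g(n) = o(2ⁿ), i.e. O(n⁵) ≺ g ≺ O(2ⁿ).
Check each option:
  A. n! — O(n!) does not grow strictly slower than h(n)
  B. n — O(n) does not grow strictly faster than f(n)
  C. n¹⁰ — O(n¹⁰) is strictly between O(n⁵) and O(2ⁿ) ✓
  D. 17 — O(1) does not grow strictly faster than f(n)

Only option C (n¹⁰) lies strictly between.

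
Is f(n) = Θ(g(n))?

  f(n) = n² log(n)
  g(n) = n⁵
False

f(n) = n² log(n) is O(n² log n), and g(n) = n⁵ is O(n⁵).
Since they have different growth rates, f(n) = Θ(g(n)) is false.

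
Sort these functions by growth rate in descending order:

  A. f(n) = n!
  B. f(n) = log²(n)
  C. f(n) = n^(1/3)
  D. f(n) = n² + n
A > D > C > B

Comparing growth rates:
A = n! is O(n!)
D = n² + n is O(n²)
C = n^(1/3) is O(n^(1/3))
B = log²(n) is O(log² n)

Therefore, the order from fastest to slowest is: A > D > C > B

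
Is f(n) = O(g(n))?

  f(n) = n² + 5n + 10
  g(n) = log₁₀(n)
False

f(n) = n² + 5n + 10 is O(n²), and g(n) = log₁₀(n) is O(log n).
Since O(n²) grows faster than O(log n), f(n) = O(g(n)) is false.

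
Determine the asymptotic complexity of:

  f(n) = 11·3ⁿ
O(3ⁿ)

The dominant term in 11·3ⁿ is 11·3ⁿ, which is Θ(3ⁿ).
Constants are absorbed, so the tightest bound is O(3ⁿ).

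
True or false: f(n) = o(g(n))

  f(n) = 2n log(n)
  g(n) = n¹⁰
True

f(n) = 2n log(n) is O(n log n), and g(n) = n¹⁰ is O(n¹⁰).
Since O(n log n) grows strictly slower than O(n¹⁰), f(n) = o(g(n)) is true.
This means lim(n→∞) f(n)/g(n) = 0.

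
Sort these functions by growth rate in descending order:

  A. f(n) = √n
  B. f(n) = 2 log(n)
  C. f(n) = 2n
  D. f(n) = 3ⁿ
D > C > A > B

Comparing growth rates:
D = 3ⁿ is O(3ⁿ)
C = 2n is O(n)
A = √n is O(√n)
B = 2 log(n) is O(log n)

Therefore, the order from fastest to slowest is: D > C > A > B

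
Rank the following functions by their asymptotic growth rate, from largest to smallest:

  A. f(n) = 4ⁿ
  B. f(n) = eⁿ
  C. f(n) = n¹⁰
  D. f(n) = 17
A > B > C > D

Comparing growth rates:
A = 4ⁿ is O(4ⁿ)
B = eⁿ is O(eⁿ)
C = n¹⁰ is O(n¹⁰)
D = 17 is O(1)

Therefore, the order from fastest to slowest is: A > B > C > D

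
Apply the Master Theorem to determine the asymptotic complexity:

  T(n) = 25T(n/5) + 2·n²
Θ(n² log n)

Master Theorem: a = 25, b = 5, f(n) = 2·n².
Compute the critical exponent d = log₅(25) = 2.
Compare f(n) = Θ(n²) against n^d:
  k = 2 = d, so f(n) = Θ(n^d) — Case 2.
  Work is balanced across levels: T(n) = Θ(n^d log n) = Θ(n² log n).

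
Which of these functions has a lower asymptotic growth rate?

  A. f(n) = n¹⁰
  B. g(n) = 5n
B

f(n) = n¹⁰ is O(n¹⁰), while g(n) = 5n is O(n).
Since O(n) grows slower than O(n¹⁰), g(n) is dominated.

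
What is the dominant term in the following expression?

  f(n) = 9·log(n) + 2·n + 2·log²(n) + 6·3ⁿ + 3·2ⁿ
6·3ⁿ

Looking at each term:
  - 9·log(n) is O(log n)
  - 2·n is O(n)
  - 2·log²(n) is O(log² n)
  - 6·3ⁿ is O(3ⁿ)
  - 3·2ⁿ is O(2ⁿ)

The term 6·3ⁿ (O(3ⁿ)) grows fastest and dominates all others.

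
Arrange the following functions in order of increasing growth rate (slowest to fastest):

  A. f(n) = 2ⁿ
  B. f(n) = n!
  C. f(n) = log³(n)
C < A < B

Comparing growth rates:
C = log³(n) is O(log³ n)
A = 2ⁿ is O(2ⁿ)
B = n! is O(n!)

Therefore, the order from slowest to fastest is: C < A < B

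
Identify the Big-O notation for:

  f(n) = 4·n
O(n)

The dominant term in 4·n is 4·n, which is Θ(n).
Constants are absorbed, so the tightest bound is O(n).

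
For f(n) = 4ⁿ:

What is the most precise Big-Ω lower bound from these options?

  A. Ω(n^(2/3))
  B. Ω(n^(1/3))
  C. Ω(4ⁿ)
C

f(n) = 4ⁿ is Ω(4ⁿ).
All listed options are valid Big-Ω bounds (lower bounds),
but Ω(4ⁿ) is the tightest (largest valid bound).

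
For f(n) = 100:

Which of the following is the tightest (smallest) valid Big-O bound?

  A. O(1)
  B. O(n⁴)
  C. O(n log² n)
A

f(n) = 100 is O(1).
All listed options are valid Big-O bounds (upper bounds),
but O(1) is the tightest (smallest valid bound).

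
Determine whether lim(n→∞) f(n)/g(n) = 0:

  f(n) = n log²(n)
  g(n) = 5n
False

f(n) = n log²(n) is O(n log² n), and g(n) = 5n is O(n).
Since O(n log² n) grows faster than or equal to O(n), f(n) = o(g(n)) is false.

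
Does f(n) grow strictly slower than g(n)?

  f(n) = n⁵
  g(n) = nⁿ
True

f(n) = n⁵ is O(n⁵), and g(n) = nⁿ is O(nⁿ).
Since O(n⁵) grows strictly slower than O(nⁿ), f(n) = o(g(n)) is true.
This means lim(n→∞) f(n)/g(n) = 0.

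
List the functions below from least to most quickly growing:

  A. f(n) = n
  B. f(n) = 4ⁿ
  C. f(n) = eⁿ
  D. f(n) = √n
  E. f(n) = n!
D < A < C < B < E

Comparing growth rates:
D = √n is O(√n)
A = n is O(n)
C = eⁿ is O(eⁿ)
B = 4ⁿ is O(4ⁿ)
E = n! is O(n!)

Therefore, the order from slowest to fastest is: D < A < C < B < E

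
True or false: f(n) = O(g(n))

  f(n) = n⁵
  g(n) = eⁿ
True

f(n) = n⁵ is O(n⁵), and g(n) = eⁿ is O(eⁿ).
Since O(n⁵) ⊆ O(eⁿ) (f grows no faster than g), f(n) = O(g(n)) is true.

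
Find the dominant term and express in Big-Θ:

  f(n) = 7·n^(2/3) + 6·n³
Θ(n³)

Order the terms by growth rate: 7·n^(2/3) ≺ 6·n³.
The fastest-growing term 6·n³ dominates as n → ∞; dropping its constant factor gives Θ(n³).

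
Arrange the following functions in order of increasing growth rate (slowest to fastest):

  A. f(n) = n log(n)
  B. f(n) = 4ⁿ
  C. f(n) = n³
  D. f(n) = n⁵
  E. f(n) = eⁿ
A < C < D < E < B

Comparing growth rates:
A = n log(n) is O(n log n)
C = n³ is O(n³)
D = n⁵ is O(n⁵)
E = eⁿ is O(eⁿ)
B = 4ⁿ is O(4ⁿ)

Therefore, the order from slowest to fastest is: A < C < D < E < B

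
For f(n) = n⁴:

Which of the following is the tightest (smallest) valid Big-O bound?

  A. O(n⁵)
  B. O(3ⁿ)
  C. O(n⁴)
C

f(n) = n⁴ is O(n⁴).
All listed options are valid Big-O bounds (upper bounds),
but O(n⁴) is the tightest (smallest valid bound).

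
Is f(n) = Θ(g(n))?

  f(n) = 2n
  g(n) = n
True

f(n) = 2n and g(n) = n are both O(n).
Since they have the same asymptotic growth rate, f(n) = Θ(g(n)) is true.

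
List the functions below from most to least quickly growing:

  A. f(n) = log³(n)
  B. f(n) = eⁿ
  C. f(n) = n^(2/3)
B > C > A

Comparing growth rates:
B = eⁿ is O(eⁿ)
C = n^(2/3) is O(n^(2/3))
A = log³(n) is O(log³ n)

Therefore, the order from fastest to slowest is: B > C > A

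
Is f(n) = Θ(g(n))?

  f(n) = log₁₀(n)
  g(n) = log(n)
True

f(n) = log₁₀(n) and g(n) = log(n) are both O(log n).
Since they have the same asymptotic growth rate, f(n) = Θ(g(n)) is true.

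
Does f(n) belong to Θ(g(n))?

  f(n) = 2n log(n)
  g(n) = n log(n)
True

f(n) = 2n log(n) and g(n) = n log(n) are both O(n log n).
Since they have the same asymptotic growth rate, f(n) = Θ(g(n)) is true.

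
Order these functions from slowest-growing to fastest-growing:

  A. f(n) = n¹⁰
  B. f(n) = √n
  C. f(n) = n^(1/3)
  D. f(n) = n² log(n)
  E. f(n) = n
C < B < E < D < A

Comparing growth rates:
C = n^(1/3) is O(n^(1/3))
B = √n is O(√n)
E = n is O(n)
D = n² log(n) is O(n² log n)
A = n¹⁰ is O(n¹⁰)

Therefore, the order from slowest to fastest is: C < B < E < D < A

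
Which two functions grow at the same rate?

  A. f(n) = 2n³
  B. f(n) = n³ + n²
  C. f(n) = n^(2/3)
A and B

Examining each function:
  A. 2n³ is O(n³)
  B. n³ + n² is O(n³)
  C. n^(2/3) is O(n^(2/3))

Functions A and B both have the same complexity class.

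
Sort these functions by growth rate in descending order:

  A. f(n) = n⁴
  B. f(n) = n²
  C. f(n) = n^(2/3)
A > B > C

Comparing growth rates:
A = n⁴ is O(n⁴)
B = n² is O(n²)
C = n^(2/3) is O(n^(2/3))

Therefore, the order from fastest to slowest is: A > B > C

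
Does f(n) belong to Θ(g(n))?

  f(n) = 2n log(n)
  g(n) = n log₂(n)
True

f(n) = 2n log(n) and g(n) = n log₂(n) are both O(n log n).
Since they have the same asymptotic growth rate, f(n) = Θ(g(n)) is true.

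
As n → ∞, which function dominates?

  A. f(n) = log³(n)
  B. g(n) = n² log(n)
B

f(n) = log³(n) is O(log³ n), while g(n) = n² log(n) is O(n² log n).
Since O(n² log n) grows faster than O(log³ n), g(n) dominates.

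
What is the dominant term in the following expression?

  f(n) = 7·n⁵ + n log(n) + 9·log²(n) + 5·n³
7·n⁵

Looking at each term:
  - 7·n⁵ is O(n⁵)
  - n log(n) is O(n log n)
  - 9·log²(n) is O(log² n)
  - 5·n³ is O(n³)

The term 7·n⁵ (O(n⁵)) grows fastest and dominates all others.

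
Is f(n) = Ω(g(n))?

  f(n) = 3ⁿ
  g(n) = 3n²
True

f(n) = 3ⁿ is O(3ⁿ), and g(n) = 3n² is O(n²).
Since O(3ⁿ) grows at least as fast as O(n²), f(n) = Ω(g(n)) is true.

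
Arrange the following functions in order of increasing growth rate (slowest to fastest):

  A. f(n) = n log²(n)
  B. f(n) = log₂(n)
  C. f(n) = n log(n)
B < C < A

Comparing growth rates:
B = log₂(n) is O(log n)
C = n log(n) is O(n log n)
A = n log²(n) is O(n log² n)

Therefore, the order from slowest to fastest is: B < C < A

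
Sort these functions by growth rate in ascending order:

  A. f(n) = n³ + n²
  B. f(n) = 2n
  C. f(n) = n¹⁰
B < A < C

Comparing growth rates:
B = 2n is O(n)
A = n³ + n² is O(n³)
C = n¹⁰ is O(n¹⁰)

Therefore, the order from slowest to fastest is: B < A < C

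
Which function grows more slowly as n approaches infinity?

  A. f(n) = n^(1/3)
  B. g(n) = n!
A

f(n) = n^(1/3) is O(n^(1/3)), while g(n) = n! is O(n!).
Since O(n^(1/3)) grows slower than O(n!), f(n) is dominated.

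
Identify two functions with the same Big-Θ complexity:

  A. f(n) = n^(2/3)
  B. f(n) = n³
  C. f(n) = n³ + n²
B and C

Examining each function:
  A. n^(2/3) is O(n^(2/3))
  B. n³ is O(n³)
  C. n³ + n² is O(n³)

Functions B and C both have the same complexity class.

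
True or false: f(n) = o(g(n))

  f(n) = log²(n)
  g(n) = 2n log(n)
True

f(n) = log²(n) is O(log² n), and g(n) = 2n log(n) is O(n log n).
Since O(log² n) grows strictly slower than O(n log n), f(n) = o(g(n)) is true.
This means lim(n→∞) f(n)/g(n) = 0.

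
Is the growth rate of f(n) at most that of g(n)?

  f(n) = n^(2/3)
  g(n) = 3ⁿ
True

f(n) = n^(2/3) is O(n^(2/3)), and g(n) = 3ⁿ is O(3ⁿ).
Since O(n^(2/3)) ⊆ O(3ⁿ) (f grows no faster than g), f(n) = O(g(n)) is true.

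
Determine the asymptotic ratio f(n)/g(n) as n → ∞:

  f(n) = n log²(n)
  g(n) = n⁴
0

Since n log²(n) (O(n log² n)) grows slower than n⁴ (O(n⁴)),
the ratio f(n)/g(n) → 0 as n → ∞.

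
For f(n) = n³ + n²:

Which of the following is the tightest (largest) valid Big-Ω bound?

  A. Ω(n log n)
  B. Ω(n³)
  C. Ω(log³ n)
B

f(n) = n³ + n² is Ω(n³).
All listed options are valid Big-Ω bounds (lower bounds),
but Ω(n³) is the tightest (largest valid bound).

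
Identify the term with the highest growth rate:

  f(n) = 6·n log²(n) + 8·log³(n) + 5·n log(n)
6·n log²(n)

Looking at each term:
  - 6·n log²(n) is O(n log² n)
  - 8·log³(n) is O(log³ n)
  - 5·n log(n) is O(n log n)

The term 6·n log²(n) (O(n log² n)) grows fastest and dominates all others.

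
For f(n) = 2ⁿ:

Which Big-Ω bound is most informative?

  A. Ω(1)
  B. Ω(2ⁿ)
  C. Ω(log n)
B

f(n) = 2ⁿ is Ω(2ⁿ).
All listed options are valid Big-Ω bounds (lower bounds),
but Ω(2ⁿ) is the tightest (largest valid bound).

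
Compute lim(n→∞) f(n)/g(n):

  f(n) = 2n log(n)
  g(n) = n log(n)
2

Since 2n log(n) and n log(n) have the same growth rate (O(n log n)),
the ratio converges to a constant: 2.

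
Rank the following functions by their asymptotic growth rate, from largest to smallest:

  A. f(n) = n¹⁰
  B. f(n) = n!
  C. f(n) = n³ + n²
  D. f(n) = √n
B > A > C > D

Comparing growth rates:
B = n! is O(n!)
A = n¹⁰ is O(n¹⁰)
C = n³ + n² is O(n³)
D = √n is O(√n)

Therefore, the order from fastest to slowest is: B > A > C > D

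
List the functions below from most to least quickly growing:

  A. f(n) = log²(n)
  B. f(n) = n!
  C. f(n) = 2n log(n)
B > C > A

Comparing growth rates:
B = n! is O(n!)
C = 2n log(n) is O(n log n)
A = log²(n) is O(log² n)

Therefore, the order from fastest to slowest is: B > C > A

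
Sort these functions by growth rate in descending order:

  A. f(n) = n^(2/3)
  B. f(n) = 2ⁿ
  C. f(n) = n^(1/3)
B > A > C

Comparing growth rates:
B = 2ⁿ is O(2ⁿ)
A = n^(2/3) is O(n^(2/3))
C = n^(1/3) is O(n^(1/3))

Therefore, the order from fastest to slowest is: B > A > C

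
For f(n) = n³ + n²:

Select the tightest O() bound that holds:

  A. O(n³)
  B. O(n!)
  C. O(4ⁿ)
A

f(n) = n³ + n² is O(n³).
All listed options are valid Big-O bounds (upper bounds),
but O(n³) is the tightest (smallest valid bound).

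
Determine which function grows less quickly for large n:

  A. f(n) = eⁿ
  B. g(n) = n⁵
B

f(n) = eⁿ is O(eⁿ), while g(n) = n⁵ is O(n⁵).
Since O(n⁵) grows slower than O(eⁿ), g(n) is dominated.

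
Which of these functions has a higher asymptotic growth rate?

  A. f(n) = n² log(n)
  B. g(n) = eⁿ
B

f(n) = n² log(n) is O(n² log n), while g(n) = eⁿ is O(eⁿ).
Since O(eⁿ) grows faster than O(n² log n), g(n) dominates.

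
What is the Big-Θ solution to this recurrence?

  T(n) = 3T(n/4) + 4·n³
Θ(n³)

Master Theorem: a = 3, b = 4, f(n) = 4·n³.
Compute the critical exponent d = log₄(3) = 0.792.
Compare f(n) = Θ(n³) against n^d:
  k = 3 > d = 0.792, so f(n) = Ω(n^(d+ε)) — Case 3.
  Regularity: a·(n/b)^3/n^3 = a/b^3 = 3/64 < 1 ✓.
  The top-level work dominates: T(n) = Θ(f(n)) = Θ(n³).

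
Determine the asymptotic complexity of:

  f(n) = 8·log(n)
O(log n)

The dominant term in 8·log(n) is 8·log(n), which is Θ(log n).
Constants are absorbed, so the tightest bound is O(log n).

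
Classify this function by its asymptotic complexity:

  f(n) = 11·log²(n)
O(log² n)

The dominant term in 11·log²(n) is 11·log²(n), which is Θ(log² n).
Constants are absorbed, so the tightest bound is O(log² n).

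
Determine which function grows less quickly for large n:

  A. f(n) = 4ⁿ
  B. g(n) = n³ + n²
B

f(n) = 4ⁿ is O(4ⁿ), while g(n) = n³ + n² is O(n³).
Since O(n³) grows slower than O(4ⁿ), g(n) is dominated.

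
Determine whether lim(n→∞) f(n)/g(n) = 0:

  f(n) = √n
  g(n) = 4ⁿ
True

f(n) = √n is O(√n), and g(n) = 4ⁿ is O(4ⁿ).
Since O(√n) grows strictly slower than O(4ⁿ), f(n) = o(g(n)) is true.
This means lim(n→∞) f(n)/g(n) = 0.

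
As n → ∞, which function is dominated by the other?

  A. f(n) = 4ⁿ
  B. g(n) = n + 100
B

f(n) = 4ⁿ is O(4ⁿ), while g(n) = n + 100 is O(n).
Since O(n) grows slower than O(4ⁿ), g(n) is dominated.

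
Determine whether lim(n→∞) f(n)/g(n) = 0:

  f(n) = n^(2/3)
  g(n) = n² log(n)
True

f(n) = n^(2/3) is O(n^(2/3)), and g(n) = n² log(n) is O(n² log n).
Since O(n^(2/3)) grows strictly slower than O(n² log n), f(n) = o(g(n)) is true.
This means lim(n→∞) f(n)/g(n) = 0.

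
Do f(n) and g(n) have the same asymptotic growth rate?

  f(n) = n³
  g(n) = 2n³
True

f(n) = n³ and g(n) = 2n³ are both O(n³).
Since they have the same asymptotic growth rate, f(n) = Θ(g(n)) is true.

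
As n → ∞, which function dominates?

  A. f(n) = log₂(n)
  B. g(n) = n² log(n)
B

f(n) = log₂(n) is O(log n), while g(n) = n² log(n) is O(n² log n).
Since O(n² log n) grows faster than O(log n), g(n) dominates.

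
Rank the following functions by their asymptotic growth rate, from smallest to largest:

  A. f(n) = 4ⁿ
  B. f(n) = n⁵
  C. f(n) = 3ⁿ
B < C < A

Comparing growth rates:
B = n⁵ is O(n⁵)
C = 3ⁿ is O(3ⁿ)
A = 4ⁿ is O(4ⁿ)

Therefore, the order from slowest to fastest is: B < C < A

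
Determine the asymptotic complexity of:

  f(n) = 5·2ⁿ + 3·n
O(2ⁿ)

The dominant term in 5·2ⁿ + 3·n is 5·2ⁿ, which is Θ(2ⁿ).
Lower-order terms (3·n) are asymptotically negligible.
Constants are absorbed, so the tightest bound is O(2ⁿ).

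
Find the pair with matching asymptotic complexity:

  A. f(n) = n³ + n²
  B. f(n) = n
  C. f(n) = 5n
B and C

Examining each function:
  A. n³ + n² is O(n³)
  B. n is O(n)
  C. 5n is O(n)

Functions B and C both have the same complexity class.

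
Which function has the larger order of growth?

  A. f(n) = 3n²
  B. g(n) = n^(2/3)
A

f(n) = 3n² is O(n²), while g(n) = n^(2/3) is O(n^(2/3)).
Since O(n²) grows faster than O(n^(2/3)), f(n) dominates.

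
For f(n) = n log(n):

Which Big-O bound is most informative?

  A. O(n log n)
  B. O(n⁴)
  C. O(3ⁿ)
A

f(n) = n log(n) is O(n log n).
All listed options are valid Big-O bounds (upper bounds),
but O(n log n) is the tightest (smallest valid bound).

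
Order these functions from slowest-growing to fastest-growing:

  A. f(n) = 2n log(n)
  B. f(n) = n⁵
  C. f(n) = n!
A < B < C

Comparing growth rates:
A = 2n log(n) is O(n log n)
B = n⁵ is O(n⁵)
C = n! is O(n!)

Therefore, the order from slowest to fastest is: A < B < C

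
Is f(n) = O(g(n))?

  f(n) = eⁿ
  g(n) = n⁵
False

f(n) = eⁿ is O(eⁿ), and g(n) = n⁵ is O(n⁵).
Since O(eⁿ) grows faster than O(n⁵), f(n) = O(g(n)) is false.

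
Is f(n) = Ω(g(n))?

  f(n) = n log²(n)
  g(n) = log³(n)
True

f(n) = n log²(n) is O(n log² n), and g(n) = log³(n) is O(log³ n).
Since O(n log² n) grows at least as fast as O(log³ n), f(n) = Ω(g(n)) is true.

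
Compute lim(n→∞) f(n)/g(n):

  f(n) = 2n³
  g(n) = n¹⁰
0

Since 2n³ (O(n³)) grows slower than n¹⁰ (O(n¹⁰)),
the ratio f(n)/g(n) → 0 as n → ∞.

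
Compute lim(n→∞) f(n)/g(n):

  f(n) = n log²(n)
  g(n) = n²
0

Since n log²(n) (O(n log² n)) grows slower than n² (O(n²)),
the ratio f(n)/g(n) → 0 as n → ∞.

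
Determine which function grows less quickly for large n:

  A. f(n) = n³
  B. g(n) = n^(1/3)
B

f(n) = n³ is O(n³), while g(n) = n^(1/3) is O(n^(1/3)).
Since O(n^(1/3)) grows slower than O(n³), g(n) is dominated.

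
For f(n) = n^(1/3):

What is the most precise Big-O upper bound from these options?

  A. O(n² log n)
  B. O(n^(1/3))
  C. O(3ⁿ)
B

f(n) = n^(1/3) is O(n^(1/3)).
All listed options are valid Big-O bounds (upper bounds),
but O(n^(1/3)) is the tightest (smallest valid bound).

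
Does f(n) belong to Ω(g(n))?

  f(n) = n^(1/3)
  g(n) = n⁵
False

f(n) = n^(1/3) is O(n^(1/3)), and g(n) = n⁵ is O(n⁵).
Since O(n^(1/3)) grows slower than O(n⁵), f(n) = Ω(g(n)) is false.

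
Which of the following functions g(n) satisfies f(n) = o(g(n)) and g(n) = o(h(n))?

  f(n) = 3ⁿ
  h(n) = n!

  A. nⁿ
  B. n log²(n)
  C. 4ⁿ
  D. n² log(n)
C

We need g(n) with 3ⁿ = o(g(n)) and g(n) = o(n!), i.e. O(3ⁿ) ≺ g ≺ O(n!).
Check each option:
  A. nⁿ — O(nⁿ) does not grow strictly slower than h(n)
  B. n log²(n) — O(n log² n) does not grow strictly faster than f(n)
  C. 4ⁿ — O(4ⁿ) is strictly between O(3ⁿ) and O(n!) ✓
  D. n² log(n) — O(n² log n) does not grow strictly faster than f(n)

Only option C (4ⁿ) lies strictly between.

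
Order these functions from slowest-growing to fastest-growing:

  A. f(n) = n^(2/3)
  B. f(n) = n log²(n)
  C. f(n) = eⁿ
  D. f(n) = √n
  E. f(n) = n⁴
D < A < B < E < C

Comparing growth rates:
D = √n is O(√n)
A = n^(2/3) is O(n^(2/3))
B = n log²(n) is O(n log² n)
E = n⁴ is O(n⁴)
C = eⁿ is O(eⁿ)

Therefore, the order from slowest to fastest is: D < A < B < E < C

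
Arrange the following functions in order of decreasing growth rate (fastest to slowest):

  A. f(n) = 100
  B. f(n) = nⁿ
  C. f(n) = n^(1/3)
B > C > A

Comparing growth rates:
B = nⁿ is O(nⁿ)
C = n^(1/3) is O(n^(1/3))
A = 100 is O(1)

Therefore, the order from fastest to slowest is: B > C > A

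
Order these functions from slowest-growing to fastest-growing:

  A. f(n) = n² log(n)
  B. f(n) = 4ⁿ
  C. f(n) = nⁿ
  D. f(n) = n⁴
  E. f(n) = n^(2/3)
E < A < D < B < C

Comparing growth rates:
E = n^(2/3) is O(n^(2/3))
A = n² log(n) is O(n² log n)
D = n⁴ is O(n⁴)
B = 4ⁿ is O(4ⁿ)
C = nⁿ is O(nⁿ)

Therefore, the order from slowest to fastest is: E < A < D < B < C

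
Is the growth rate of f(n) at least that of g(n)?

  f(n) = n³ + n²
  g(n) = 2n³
True

f(n) = n³ + n² and g(n) = 2n³ are both O(n³).
Big-Ω permits equal growth rates (f ≥ c·g for some c > 0), so f(n) = Ω(g(n)) is true.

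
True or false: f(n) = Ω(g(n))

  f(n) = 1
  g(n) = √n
False

f(n) = 1 is O(1), and g(n) = √n is O(√n).
Since O(1) grows slower than O(√n), f(n) = Ω(g(n)) is false.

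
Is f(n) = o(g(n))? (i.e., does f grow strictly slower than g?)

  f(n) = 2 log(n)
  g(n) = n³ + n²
True

f(n) = 2 log(n) is O(log n), and g(n) = n³ + n² is O(n³).
Since O(log n) grows strictly slower than O(n³), f(n) = o(g(n)) is true.
This means lim(n→∞) f(n)/g(n) = 0.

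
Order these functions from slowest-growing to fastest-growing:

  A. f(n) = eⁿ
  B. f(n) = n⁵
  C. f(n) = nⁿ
B < A < C

Comparing growth rates:
B = n⁵ is O(n⁵)
A = eⁿ is O(eⁿ)
C = nⁿ is O(nⁿ)

Therefore, the order from slowest to fastest is: B < A < C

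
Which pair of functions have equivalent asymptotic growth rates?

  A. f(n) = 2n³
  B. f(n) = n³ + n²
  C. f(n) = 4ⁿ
A and B

Examining each function:
  A. 2n³ is O(n³)
  B. n³ + n² is O(n³)
  C. 4ⁿ is O(4ⁿ)

Functions A and B both have the same complexity class.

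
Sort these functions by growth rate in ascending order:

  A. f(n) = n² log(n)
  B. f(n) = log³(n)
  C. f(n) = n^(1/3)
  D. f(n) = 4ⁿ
B < C < A < D

Comparing growth rates:
B = log³(n) is O(log³ n)
C = n^(1/3) is O(n^(1/3))
A = n² log(n) is O(n² log n)
D = 4ⁿ is O(4ⁿ)

Therefore, the order from slowest to fastest is: B < C < A < D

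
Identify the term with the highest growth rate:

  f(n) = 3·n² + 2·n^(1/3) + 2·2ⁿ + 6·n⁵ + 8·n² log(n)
2·2ⁿ

Looking at each term:
  - 3·n² is O(n²)
  - 2·n^(1/3) is O(n^(1/3))
  - 2·2ⁿ is O(2ⁿ)
  - 6·n⁵ is O(n⁵)
  - 8·n² log(n) is O(n² log n)

The term 2·2ⁿ (O(2ⁿ)) grows fastest and dominates all others.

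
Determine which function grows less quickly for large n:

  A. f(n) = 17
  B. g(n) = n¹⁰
A

f(n) = 17 is O(1), while g(n) = n¹⁰ is O(n¹⁰).
Since O(1) grows slower than O(n¹⁰), f(n) is dominated.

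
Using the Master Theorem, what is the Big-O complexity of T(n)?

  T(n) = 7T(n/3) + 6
Θ(n^log₃(7))

Master Theorem: a = 7, b = 3, f(n) = 6.
Compute the critical exponent d = log₃(7) = 1.771.
Compare f(n) = Θ(1) against n^d:
  k = 0 < d = 1.771, so f(n) = O(n^(d-ε)) — Case 1.
  The recursion cost dominates: T(n) = Θ(n^d) = Θ(n^log₃(7)).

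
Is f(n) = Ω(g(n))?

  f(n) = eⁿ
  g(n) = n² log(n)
True

f(n) = eⁿ is O(eⁿ), and g(n) = n² log(n) is O(n² log n).
Since O(eⁿ) grows at least as fast as O(n² log n), f(n) = Ω(g(n)) is true.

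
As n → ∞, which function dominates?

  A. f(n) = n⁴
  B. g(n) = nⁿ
B

f(n) = n⁴ is O(n⁴), while g(n) = nⁿ is O(nⁿ).
Since O(nⁿ) grows faster than O(n⁴), g(n) dominates.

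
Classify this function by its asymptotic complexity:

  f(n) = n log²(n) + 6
O(n log² n)

The dominant term in n log²(n) + 6 is n log²(n), which is Θ(n log² n).
Lower-order terms (6) are asymptotically negligible.
Constants are absorbed, so the tightest bound is O(n log² n).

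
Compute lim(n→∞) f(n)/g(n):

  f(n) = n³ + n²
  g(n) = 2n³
1/2

Since n³ + n² and 2n³ have the same growth rate (O(n³)),
the ratio converges to a constant: 1/2.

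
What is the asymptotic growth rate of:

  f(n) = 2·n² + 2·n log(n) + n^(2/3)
Θ(n²)

Order the terms by growth rate: n^(2/3) ≺ 2·n log(n) ≺ 2·n².
The fastest-growing term 2·n² dominates as n → ∞; dropping its constant factor gives Θ(n²).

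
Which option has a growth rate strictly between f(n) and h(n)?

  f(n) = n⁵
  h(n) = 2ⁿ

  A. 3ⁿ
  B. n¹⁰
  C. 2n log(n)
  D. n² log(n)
B

We need g(n) with n⁵ = o(g(n)) and g(n) = o(2ⁿ), i.e. O(n⁵) ≺ g ≺ O(2ⁿ).
Check each option:
  A. 3ⁿ — O(3ⁿ) does not grow strictly slower than h(n)
  B. n¹⁰ — O(n¹⁰) is strictly between O(n⁵) and O(2ⁿ) ✓
  C. 2n log(n) — O(n log n) does not grow strictly faster than f(n)
  D. n² log(n) — O(n² log n) does not grow strictly faster than f(n)

Only option B (n¹⁰) lies strictly between.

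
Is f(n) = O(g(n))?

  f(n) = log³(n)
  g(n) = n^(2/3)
True

f(n) = log³(n) is O(log³ n), and g(n) = n^(2/3) is O(n^(2/3)).
Since O(log³ n) ⊆ O(n^(2/3)) (f grows no faster than g), f(n) = O(g(n)) is true.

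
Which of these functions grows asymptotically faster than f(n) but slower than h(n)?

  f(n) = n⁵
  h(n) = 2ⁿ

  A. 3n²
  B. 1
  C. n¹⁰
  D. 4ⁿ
C

We need g(n) with n⁵ = o(g(n)) and g(n) = o(2ⁿ), i.e. O(n⁵) ≺ g ≺ O(2ⁿ).
Check each option:
  A. 3n² — O(n²) does not grow strictly faster than f(n)
  B. 1 — O(1) does not grow strictly faster than f(n)
  C. n¹⁰ — O(n¹⁰) is strictly between O(n⁵) and O(2ⁿ) ✓
  D. 4ⁿ — O(4ⁿ) does not grow strictly slower than h(n)

Only option C (n¹⁰) lies strictly between.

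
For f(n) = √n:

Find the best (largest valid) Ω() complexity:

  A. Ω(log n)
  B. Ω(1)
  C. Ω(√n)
C

f(n) = √n is Ω(√n).
All listed options are valid Big-Ω bounds (lower bounds),
but Ω(√n) is the tightest (largest valid bound).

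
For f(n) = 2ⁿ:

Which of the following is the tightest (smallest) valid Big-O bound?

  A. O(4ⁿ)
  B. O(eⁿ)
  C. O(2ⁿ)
C

f(n) = 2ⁿ is O(2ⁿ).
All listed options are valid Big-O bounds (upper bounds),
but O(2ⁿ) is the tightest (smallest valid bound).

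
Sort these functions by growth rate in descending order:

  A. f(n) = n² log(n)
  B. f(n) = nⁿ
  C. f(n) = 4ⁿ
B > C > A

Comparing growth rates:
B = nⁿ is O(nⁿ)
C = 4ⁿ is O(4ⁿ)
A = n² log(n) is O(n² log n)

Therefore, the order from fastest to slowest is: B > C > A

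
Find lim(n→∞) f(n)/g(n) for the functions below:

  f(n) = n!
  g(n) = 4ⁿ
∞

Since n! (O(n!)) grows faster than 4ⁿ (O(4ⁿ)),
the ratio f(n)/g(n) → ∞ as n → ∞.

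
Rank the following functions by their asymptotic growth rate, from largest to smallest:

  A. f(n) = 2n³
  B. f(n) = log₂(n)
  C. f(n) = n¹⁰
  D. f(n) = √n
C > A > D > B

Comparing growth rates:
C = n¹⁰ is O(n¹⁰)
A = 2n³ is O(n³)
D = √n is O(√n)
B = log₂(n) is O(log n)

Therefore, the order from fastest to slowest is: C > A > D > B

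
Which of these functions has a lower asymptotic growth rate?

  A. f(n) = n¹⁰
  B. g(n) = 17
B

f(n) = n¹⁰ is O(n¹⁰), while g(n) = 17 is O(1).
Since O(1) grows slower than O(n¹⁰), g(n) is dominated.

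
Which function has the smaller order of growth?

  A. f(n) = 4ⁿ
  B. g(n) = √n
B

f(n) = 4ⁿ is O(4ⁿ), while g(n) = √n is O(√n).
Since O(√n) grows slower than O(4ⁿ), g(n) is dominated.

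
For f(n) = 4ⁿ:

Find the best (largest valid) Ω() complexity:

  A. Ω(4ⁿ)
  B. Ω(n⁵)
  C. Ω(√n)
A

f(n) = 4ⁿ is Ω(4ⁿ).
All listed options are valid Big-Ω bounds (lower bounds),
but Ω(4ⁿ) is the tightest (largest valid bound).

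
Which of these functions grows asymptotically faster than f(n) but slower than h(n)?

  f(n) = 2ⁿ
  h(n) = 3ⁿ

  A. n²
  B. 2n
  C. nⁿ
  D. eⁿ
D

We need g(n) with 2ⁿ = o(g(n)) and g(n) = o(3ⁿ), i.e. O(2ⁿ) ≺ g ≺ O(3ⁿ).
Check each option:
  A. n² — O(n²) does not grow strictly faster than f(n)
  B. 2n — O(n) does not grow strictly faster than f(n)
  C. nⁿ — O(nⁿ) does not grow strictly slower than h(n)
  D. eⁿ — O(eⁿ) is strictly between O(2ⁿ) and O(3ⁿ) ✓

Only option D (eⁿ) lies strictly between.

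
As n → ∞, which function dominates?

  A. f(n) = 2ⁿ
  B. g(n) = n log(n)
A

f(n) = 2ⁿ is O(2ⁿ), while g(n) = n log(n) is O(n log n).
Since O(2ⁿ) grows faster than O(n log n), f(n) dominates.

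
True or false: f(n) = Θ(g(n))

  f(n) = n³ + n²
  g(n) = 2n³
True

f(n) = n³ + n² and g(n) = 2n³ are both O(n³).
Since they have the same asymptotic growth rate, f(n) = Θ(g(n)) is true.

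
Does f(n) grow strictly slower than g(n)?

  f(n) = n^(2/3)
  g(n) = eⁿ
True

f(n) = n^(2/3) is O(n^(2/3)), and g(n) = eⁿ is O(eⁿ).
Since O(n^(2/3)) grows strictly slower than O(eⁿ), f(n) = o(g(n)) is true.
This means lim(n→∞) f(n)/g(n) = 0.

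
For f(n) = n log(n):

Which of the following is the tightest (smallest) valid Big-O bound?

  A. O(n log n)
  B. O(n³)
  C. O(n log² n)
A

f(n) = n log(n) is O(n log n).
All listed options are valid Big-O bounds (upper bounds),
but O(n log n) is the tightest (smallest valid bound).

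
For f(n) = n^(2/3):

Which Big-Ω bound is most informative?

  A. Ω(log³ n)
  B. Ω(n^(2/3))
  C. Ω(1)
B

f(n) = n^(2/3) is Ω(n^(2/3)).
All listed options are valid Big-Ω bounds (lower bounds),
but Ω(n^(2/3)) is the tightest (largest valid bound).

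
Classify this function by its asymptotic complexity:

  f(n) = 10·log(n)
O(log n)

The dominant term in 10·log(n) is 10·log(n), which is Θ(log n).
Constants are absorbed, so the tightest bound is O(log n).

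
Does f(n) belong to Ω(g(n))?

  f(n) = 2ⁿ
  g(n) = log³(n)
True

f(n) = 2ⁿ is O(2ⁿ), and g(n) = log³(n) is O(log³ n).
Since O(2ⁿ) grows at least as fast as O(log³ n), f(n) = Ω(g(n)) is true.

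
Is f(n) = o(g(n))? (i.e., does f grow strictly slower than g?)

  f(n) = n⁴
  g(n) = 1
False

f(n) = n⁴ is O(n⁴), and g(n) = 1 is O(1).
Since O(n⁴) grows faster than or equal to O(1), f(n) = o(g(n)) is false.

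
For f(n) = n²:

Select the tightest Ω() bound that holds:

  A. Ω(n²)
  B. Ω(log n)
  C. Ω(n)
A

f(n) = n² is Ω(n²).
All listed options are valid Big-Ω bounds (lower bounds),
but Ω(n²) is the tightest (largest valid bound).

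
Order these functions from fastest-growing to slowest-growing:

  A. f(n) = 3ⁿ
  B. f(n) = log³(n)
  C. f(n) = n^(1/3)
A > C > B

Comparing growth rates:
A = 3ⁿ is O(3ⁿ)
C = n^(1/3) is O(n^(1/3))
B = log³(n) is O(log³ n)

Therefore, the order from fastest to slowest is: A > C > B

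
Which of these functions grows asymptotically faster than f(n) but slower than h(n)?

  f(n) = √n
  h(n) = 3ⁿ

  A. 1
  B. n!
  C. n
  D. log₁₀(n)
C

We need g(n) with √n = o(g(n)) and g(n) = o(3ⁿ), i.e. O(√n) ≺ g ≺ O(3ⁿ).
Check each option:
  A. 1 — O(1) does not grow strictly faster than f(n)
  B. n! — O(n!) does not grow strictly slower than h(n)
  C. n — O(n) is strictly between O(√n) and O(3ⁿ) ✓
  D. log₁₀(n) — O(log n) does not grow strictly faster than f(n)

Only option C (n) lies strictly between.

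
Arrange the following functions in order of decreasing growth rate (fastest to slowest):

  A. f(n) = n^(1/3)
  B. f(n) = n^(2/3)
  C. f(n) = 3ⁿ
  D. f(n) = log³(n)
C > B > A > D

Comparing growth rates:
C = 3ⁿ is O(3ⁿ)
B = n^(2/3) is O(n^(2/3))
A = n^(1/3) is O(n^(1/3))
D = log³(n) is O(log³ n)

Therefore, the order from fastest to slowest is: C > B > A > D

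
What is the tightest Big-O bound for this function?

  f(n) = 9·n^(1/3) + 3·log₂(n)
O(n^(1/3))

The dominant term in 9·n^(1/3) + 3·log₂(n) is 9·n^(1/3), which is Θ(n^(1/3)).
Lower-order terms (3·log₂(n)) are asymptotically negligible.
Constants are absorbed, so the tightest bound is O(n^(1/3)).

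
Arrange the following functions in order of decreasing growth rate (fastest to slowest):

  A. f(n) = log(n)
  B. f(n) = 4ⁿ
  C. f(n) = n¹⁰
B > C > A

Comparing growth rates:
B = 4ⁿ is O(4ⁿ)
C = n¹⁰ is O(n¹⁰)
A = log(n) is O(log n)

Therefore, the order from fastest to slowest is: B > C > A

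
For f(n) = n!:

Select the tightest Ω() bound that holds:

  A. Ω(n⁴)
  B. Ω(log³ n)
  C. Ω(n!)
C

f(n) = n! is Ω(n!).
All listed options are valid Big-Ω bounds (lower bounds),
but Ω(n!) is the tightest (largest valid bound).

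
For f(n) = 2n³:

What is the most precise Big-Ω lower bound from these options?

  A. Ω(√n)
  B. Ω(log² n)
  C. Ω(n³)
C

f(n) = 2n³ is Ω(n³).
All listed options are valid Big-Ω bounds (lower bounds),
but Ω(n³) is the tightest (largest valid bound).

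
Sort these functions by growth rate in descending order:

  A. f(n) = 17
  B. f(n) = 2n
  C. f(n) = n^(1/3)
B > C > A

Comparing growth rates:
B = 2n is O(n)
C = n^(1/3) is O(n^(1/3))
A = 17 is O(1)

Therefore, the order from fastest to slowest is: B > C > A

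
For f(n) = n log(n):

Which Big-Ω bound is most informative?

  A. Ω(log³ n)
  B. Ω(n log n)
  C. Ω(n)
B

f(n) = n log(n) is Ω(n log n).
All listed options are valid Big-Ω bounds (lower bounds),
but Ω(n log n) is the tightest (largest valid bound).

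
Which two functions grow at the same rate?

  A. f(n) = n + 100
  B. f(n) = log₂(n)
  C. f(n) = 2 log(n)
B and C

Examining each function:
  A. n + 100 is O(n)
  B. log₂(n) is O(log n)
  C. 2 log(n) is O(log n)

Functions B and C both have the same complexity class.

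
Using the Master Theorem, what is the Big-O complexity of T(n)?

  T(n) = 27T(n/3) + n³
Θ(n³ log n)

Master Theorem: a = 27, b = 3, f(n) = n³.
Compute the critical exponent d = log₃(27) = 3.
Compare f(n) = Θ(n³) against n^d:
  k = 3 = d, so f(n) = Θ(n^d) — Case 2.
  Work is balanced across levels: T(n) = Θ(n^d log n) = Θ(n³ log n).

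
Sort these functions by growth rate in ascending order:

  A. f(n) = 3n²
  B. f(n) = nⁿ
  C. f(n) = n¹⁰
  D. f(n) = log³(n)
D < A < C < B

Comparing growth rates:
D = log³(n) is O(log³ n)
A = 3n² is O(n²)
C = n¹⁰ is O(n¹⁰)
B = nⁿ is O(nⁿ)

Therefore, the order from slowest to fastest is: D < A < C < B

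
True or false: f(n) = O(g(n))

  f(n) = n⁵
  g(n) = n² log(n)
False

f(n) = n⁵ is O(n⁵), and g(n) = n² log(n) is O(n² log n).
Since O(n⁵) grows faster than O(n² log n), f(n) = O(g(n)) is false.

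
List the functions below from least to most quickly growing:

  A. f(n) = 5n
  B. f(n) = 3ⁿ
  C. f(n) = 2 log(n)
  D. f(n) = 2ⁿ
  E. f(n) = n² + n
C < A < E < D < B

Comparing growth rates:
C = 2 log(n) is O(log n)
A = 5n is O(n)
E = n² + n is O(n²)
D = 2ⁿ is O(2ⁿ)
B = 3ⁿ is O(3ⁿ)

Therefore, the order from slowest to fastest is: C < A < E < D < B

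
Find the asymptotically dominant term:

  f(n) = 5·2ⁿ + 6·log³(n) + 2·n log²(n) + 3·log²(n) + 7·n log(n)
5·2ⁿ

Looking at each term:
  - 5·2ⁿ is O(2ⁿ)
  - 6·log³(n) is O(log³ n)
  - 2·n log²(n) is O(n log² n)
  - 3·log²(n) is O(log² n)
  - 7·n log(n) is O(n log n)

The term 5·2ⁿ (O(2ⁿ)) grows fastest and dominates all others.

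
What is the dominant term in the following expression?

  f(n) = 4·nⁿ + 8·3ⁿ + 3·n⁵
4·nⁿ

Looking at each term:
  - 4·nⁿ is O(nⁿ)
  - 8·3ⁿ is O(3ⁿ)
  - 3·n⁵ is O(n⁵)

The term 4·nⁿ (O(nⁿ)) grows fastest and dominates all others.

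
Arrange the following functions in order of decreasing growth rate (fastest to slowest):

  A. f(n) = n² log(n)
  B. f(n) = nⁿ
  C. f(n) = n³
B > C > A

Comparing growth rates:
B = nⁿ is O(nⁿ)
C = n³ is O(n³)
A = n² log(n) is O(n² log n)

Therefore, the order from fastest to slowest is: B > C > A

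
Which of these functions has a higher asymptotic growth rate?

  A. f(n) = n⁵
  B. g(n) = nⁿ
B

f(n) = n⁵ is O(n⁵), while g(n) = nⁿ is O(nⁿ).
Since O(nⁿ) grows faster than O(n⁵), g(n) dominates.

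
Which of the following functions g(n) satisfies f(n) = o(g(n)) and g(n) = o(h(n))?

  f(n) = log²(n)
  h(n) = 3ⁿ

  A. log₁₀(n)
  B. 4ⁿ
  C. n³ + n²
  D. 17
C

We need g(n) with log²(n) = o(g(n)) and g(n) = o(3ⁿ), i.e. O(log² n) ≺ g ≺ O(3ⁿ).
Check each option:
  A. log₁₀(n) — O(log n) does not grow strictly faster than f(n)
  B. 4ⁿ — O(4ⁿ) does not grow strictly slower than h(n)
  C. n³ + n² — O(n³) is strictly between O(log² n) and O(3ⁿ) ✓
  D. 17 — O(1) does not grow strictly faster than f(n)

Only option C (n³ + n²) lies strictly between.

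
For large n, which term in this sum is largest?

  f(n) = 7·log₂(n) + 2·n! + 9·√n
2·n!

Looking at each term:
  - 7·log₂(n) is O(log n)
  - 2·n! is O(n!)
  - 9·√n is O(√n)

The term 2·n! (O(n!)) grows fastest and dominates all others.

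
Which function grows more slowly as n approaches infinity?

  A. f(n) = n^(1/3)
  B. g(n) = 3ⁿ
A

f(n) = n^(1/3) is O(n^(1/3)), while g(n) = 3ⁿ is O(3ⁿ).
Since O(n^(1/3)) grows slower than O(3ⁿ), f(n) is dominated.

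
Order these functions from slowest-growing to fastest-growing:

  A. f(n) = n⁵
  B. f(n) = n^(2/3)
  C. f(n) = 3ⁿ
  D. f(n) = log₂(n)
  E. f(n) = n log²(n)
D < B < E < A < C

Comparing growth rates:
D = log₂(n) is O(log n)
B = n^(2/3) is O(n^(2/3))
E = n log²(n) is O(n log² n)
A = n⁵ is O(n⁵)
C = 3ⁿ is O(3ⁿ)

Therefore, the order from slowest to fastest is: D < B < E < A < C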